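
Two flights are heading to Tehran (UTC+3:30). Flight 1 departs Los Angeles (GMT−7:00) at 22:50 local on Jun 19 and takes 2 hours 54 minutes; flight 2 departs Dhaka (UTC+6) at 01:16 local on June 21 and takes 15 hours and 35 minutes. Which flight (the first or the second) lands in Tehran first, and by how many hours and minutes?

the first, by 26 hours 7 minutes

Flight 1 in UTC: 22:50 + 7:00 = 05:50 on Jun 20.
+2 hours 54 minutes → arrive 08:44 UTC on Jun 20.
Flight 2 in UTC: 01:16 − 6:00 = 19:16 on Jun 20.
+15 hours 35 minutes → arrive 10:51 UTC on Jun 21.
Flight 1 lands earlier by 26 hours 7 minutes.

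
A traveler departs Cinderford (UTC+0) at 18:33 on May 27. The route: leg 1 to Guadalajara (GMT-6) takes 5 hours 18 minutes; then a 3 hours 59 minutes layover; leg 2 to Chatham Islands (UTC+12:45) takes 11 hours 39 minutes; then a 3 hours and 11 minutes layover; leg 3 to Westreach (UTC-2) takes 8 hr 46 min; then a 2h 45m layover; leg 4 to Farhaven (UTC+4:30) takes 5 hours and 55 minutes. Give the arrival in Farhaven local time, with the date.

16:36 on May 29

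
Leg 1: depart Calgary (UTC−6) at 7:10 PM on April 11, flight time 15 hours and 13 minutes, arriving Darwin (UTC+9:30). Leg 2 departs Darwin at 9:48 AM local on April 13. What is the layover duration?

7 hours 55 minutes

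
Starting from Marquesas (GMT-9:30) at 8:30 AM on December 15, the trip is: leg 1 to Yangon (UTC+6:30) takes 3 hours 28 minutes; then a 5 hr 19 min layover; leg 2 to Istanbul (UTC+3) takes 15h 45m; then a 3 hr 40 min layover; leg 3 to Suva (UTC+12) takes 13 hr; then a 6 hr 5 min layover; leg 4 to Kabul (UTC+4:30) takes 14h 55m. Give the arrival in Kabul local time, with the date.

12:42 PM on December 18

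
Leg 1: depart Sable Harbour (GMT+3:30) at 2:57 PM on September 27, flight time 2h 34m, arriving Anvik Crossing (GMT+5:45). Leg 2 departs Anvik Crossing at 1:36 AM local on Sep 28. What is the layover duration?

5 hours 50 minutes

Convert departure to UTC: 2:57 PM − 3:30 = 11:27 AM UTC on Sep 27.
Add 2 hours 34 minutes flight time → 2:01 PM UTC.
Anvik Crossing is UTC+5:45, so local arrival = 2:01 PM + 5:45 = 7:46 PM on Sep 27.
Layover = 1:36 AM − 7:46 PM (+1 day) = 5 hours 50 minutes.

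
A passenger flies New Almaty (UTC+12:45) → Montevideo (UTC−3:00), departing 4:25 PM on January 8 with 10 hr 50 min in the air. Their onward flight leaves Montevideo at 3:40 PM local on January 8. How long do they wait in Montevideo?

4 hours 10 minutes

Convert departure to UTC: 4:25 PM − 12:45 = 3:40 AM UTC on Jan 8.
Add 10 hours and 50 minutes flight time → 2:30 PM UTC.
Montevideo is UTC−3:00, so local arrival = 2:30 PM − 3:00 = 11:30 AM on Jan 8.
Layover = 3:40 PM − 11:30 AM = 4 hours 10 minutes.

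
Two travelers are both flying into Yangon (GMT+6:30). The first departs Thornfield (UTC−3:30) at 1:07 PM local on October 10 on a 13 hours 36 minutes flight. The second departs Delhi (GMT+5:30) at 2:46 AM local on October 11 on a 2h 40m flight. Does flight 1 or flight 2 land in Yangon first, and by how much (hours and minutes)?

the second, by 6 hours 17 minutes

Flight 1 in UTC: 1:07 PM + 3:30 = 4:37 PM on Oct 10.
+13 hours and 36 minutes → arrive 6:13 AM UTC on Oct 11.
Flight 2 in UTC: 2:46 AM − 5:30 = 9:16 PM on Oct 10.
+2 hours and 40 minutes → arrive 11:56 PM UTC on Oct 10.
Flight 2 lands earlier by 6 hours 17 minutes.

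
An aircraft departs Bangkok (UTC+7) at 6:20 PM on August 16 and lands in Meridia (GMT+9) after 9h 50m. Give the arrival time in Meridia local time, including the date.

Convert departure to UTC: 6:20 PM − 7:00 = 11:20 AM UTC on Aug 16.
Add 9 hours 50 minutes travel time → 9:10 PM UTC.
Meridia is UTC+9:00, so local arrival = 9:10 PM + 9:00 = 6:10 AM on Aug 17.

6:10 AM on August 17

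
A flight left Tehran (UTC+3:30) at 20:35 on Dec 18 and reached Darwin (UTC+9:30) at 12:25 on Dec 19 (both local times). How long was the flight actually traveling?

9 hours 50 minutes

Darwin is 6:00 ahead of Tehran.
Clock-face elapsed time (ignoring zones) is 15 hours 50 minutes.
Actual elapsed = 15 hours 50 minutes − 6:00 = 9 hours 50 minutes.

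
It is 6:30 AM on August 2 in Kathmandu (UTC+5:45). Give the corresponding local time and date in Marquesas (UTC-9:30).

3:15 PM on August 1

Marquesas is 15:15 behind Kathmandu.
Shift by the zone difference: 6:30 AM − 15:15 = 3:15 PM on Aug 1 in Marquesas.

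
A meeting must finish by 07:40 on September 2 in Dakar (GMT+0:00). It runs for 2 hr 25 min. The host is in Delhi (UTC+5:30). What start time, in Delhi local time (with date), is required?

Target end time is already UTC: 07:40 on Sep 2.
Subtract 2 hours 25 minutes → start 05:15 UTC on Sep 2.
Delhi is UTC+5:30: 05:15 + 5:30 = 10:45 on Sep 2.

10:45 on September 2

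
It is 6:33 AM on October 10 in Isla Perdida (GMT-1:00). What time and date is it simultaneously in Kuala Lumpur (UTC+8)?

Kuala Lumpur is 9:00 ahead of Isla Perdida.
Shift by the zone difference: 6:33 AM + 9:00 = 3:33 PM on Oct 10 in Kuala Lumpur.

3:33 PM on Oct 10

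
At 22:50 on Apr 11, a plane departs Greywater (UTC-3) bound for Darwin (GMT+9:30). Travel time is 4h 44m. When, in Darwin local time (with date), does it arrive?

Convert departure to UTC: 22:50 + 3:00 = 01:50 UTC on Apr 12.
Add 4 hours and 44 minutes travel time → 06:34 UTC.
Darwin is UTC+9:30, so local arrival = 06:34 + 9:30 = 16:04 on Apr 12.

16:04 on April 12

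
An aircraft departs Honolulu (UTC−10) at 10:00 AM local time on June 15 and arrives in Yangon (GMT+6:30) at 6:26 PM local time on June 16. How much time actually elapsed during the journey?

15 hours 56 minutes

Yangon is 16:30 ahead of Honolulu.
Clock-face elapsed time (ignoring zones) is 32 hours 26 minutes.
Actual elapsed = 32 hours 26 minutes − 16:30 = 15 hours 56 minutes.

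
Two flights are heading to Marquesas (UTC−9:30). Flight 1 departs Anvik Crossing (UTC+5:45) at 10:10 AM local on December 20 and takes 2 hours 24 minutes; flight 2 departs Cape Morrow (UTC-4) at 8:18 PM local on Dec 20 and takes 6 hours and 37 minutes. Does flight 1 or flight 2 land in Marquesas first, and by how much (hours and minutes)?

Flight 1 in UTC: 10:10 AM − 5:45 = 4:25 AM on Dec 20.
+2 hours 24 minutes → arrive 6:49 AM UTC on Dec 20.
Flight 2 in UTC: 8:18 PM + 4:00 = 12:18 AM on Dec 21.
+6 hours and 37 minutes → arrive 6:55 AM UTC on Dec 21.
Flight 1 lands earlier by 24 hours 6 minutes.

the first, by 24 hours 6 minutes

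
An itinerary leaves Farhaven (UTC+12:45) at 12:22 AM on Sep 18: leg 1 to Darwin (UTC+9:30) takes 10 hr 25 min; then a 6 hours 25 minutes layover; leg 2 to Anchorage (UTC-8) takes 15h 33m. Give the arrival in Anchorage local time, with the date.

Convert departure to UTC: 12:22 AM − 12:45 = 11:37 AM UTC on Sep 17.
Add 10 hours 25 minutes leg 1 → 10:02 PM UTC.
Add 6 hours 25 minutes layover in Darwin → 4:27 AM UTC (Sep 18).
Add 15 hours 33 minutes leg 2 → 8:00 PM UTC.
Anchorage is UTC−8:00, so local arrival = 8:00 PM − 8:00 = 12:00 PM on Sep 18.

12:00 PM on September 18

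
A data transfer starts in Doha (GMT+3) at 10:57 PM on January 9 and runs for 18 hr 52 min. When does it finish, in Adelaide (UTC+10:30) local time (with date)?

1:19 AM on Jan 11

Convert start to UTC: 10:57 PM − 3:00 = 7:57 PM UTC on Jan 9.
Add 18 hours and 52 minutes duration → 2:49 PM UTC (Jan 10).
Adelaide is UTC+10:30, so local end time = 2:49 PM + 10:30 = 1:19 AM on Jan 11.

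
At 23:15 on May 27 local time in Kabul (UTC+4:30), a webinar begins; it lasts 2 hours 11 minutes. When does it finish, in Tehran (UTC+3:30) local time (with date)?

00:26 on May 28

Convert start to UTC: 23:15 − 4:30 = 18:45 UTC on May 27.
Add 2 hours 11 minutes duration → 20:56 UTC.
Tehran is UTC+3:30, so local end time = 20:56 + 3:30 = 00:26 on May 28.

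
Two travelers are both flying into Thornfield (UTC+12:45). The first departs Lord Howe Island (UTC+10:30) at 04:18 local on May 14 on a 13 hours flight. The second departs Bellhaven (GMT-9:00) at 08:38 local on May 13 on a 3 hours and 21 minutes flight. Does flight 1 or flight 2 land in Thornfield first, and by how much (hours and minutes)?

the second, by 9 hours 49 minutes

Flight 1 in UTC: 04:18 − 10:30 = 17:48 on May 13.
+13 hours → arrive 06:48 UTC on May 14.
Flight 2 in UTC: 08:38 + 9:00 = 17:38 on May 13.
+3 hours 21 minutes → arrive 20:59 UTC on May 13.
Flight 2 lands earlier by 9 hours 49 minutes.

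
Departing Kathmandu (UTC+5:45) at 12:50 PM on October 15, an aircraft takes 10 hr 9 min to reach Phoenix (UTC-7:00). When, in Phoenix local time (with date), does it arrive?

10:14 AM on October 15

Convert departure to UTC: 12:50 PM − 5:45 = 7:05 AM UTC on Oct 15.
Add 10 hours and 9 minutes travel time → 5:14 PM UTC.
Phoenix is UTC−7:00, so local arrival = 5:14 PM − 7:00 = 10:14 AM on Oct 15.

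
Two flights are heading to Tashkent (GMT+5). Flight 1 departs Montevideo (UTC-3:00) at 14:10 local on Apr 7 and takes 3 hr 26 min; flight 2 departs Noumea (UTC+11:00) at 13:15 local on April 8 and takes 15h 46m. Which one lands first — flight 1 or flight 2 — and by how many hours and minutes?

the first, by 21 hours 25 minutes

Flight 1 in UTC: 14:10 + 3:00 = 17:10 on Apr 7.
+3 hours and 26 minutes → arrive 20:36 UTC on Apr 7.
Flight 2 in UTC: 13:15 − 11:00 = 02:15 on Apr 8.
+15 hours and 46 minutes → arrive 18:01 UTC on Apr 8.
Flight 1 lands earlier by 21 hours 25 minutes.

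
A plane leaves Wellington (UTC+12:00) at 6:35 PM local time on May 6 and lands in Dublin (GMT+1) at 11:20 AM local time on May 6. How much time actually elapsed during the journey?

3 hours 45 minutes

Dublin is 11:00 behind Wellington.
Clock-face elapsed time (ignoring zones) is −7 hours 15 minutes.
Actual elapsed = −7 hours 15 minutes + 11:00 = 3 hours 45 minutes.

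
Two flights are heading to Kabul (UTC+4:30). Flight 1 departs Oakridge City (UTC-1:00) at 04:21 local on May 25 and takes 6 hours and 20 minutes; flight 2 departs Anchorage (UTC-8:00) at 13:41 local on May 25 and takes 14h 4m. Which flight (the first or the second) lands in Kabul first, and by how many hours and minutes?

Flight 1 in UTC: 04:21 + 1:00 = 05:21 on May 25.
+6 hours 20 minutes → arrive 11:41 UTC on May 25.
Flight 2 in UTC: 13:41 + 8:00 = 21:41 on May 25.
+14 hours 4 minutes → arrive 11:45 UTC on May 26.
Flight 1 lands earlier by 24 hours 4 minutes.

the first, by 24 hours 4 minutes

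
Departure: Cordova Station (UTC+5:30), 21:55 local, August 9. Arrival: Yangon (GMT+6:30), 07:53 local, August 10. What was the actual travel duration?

Departure in UTC: 21:55 − 5:30 = 16:25 on Aug 9.
Arrival in UTC: 07:53 − 6:30 = 01:23 on Aug 10.
Elapsed = 01:23 − 16:25 (+1 day) = 8 hours 58 minutes.

8 hours 58 minutes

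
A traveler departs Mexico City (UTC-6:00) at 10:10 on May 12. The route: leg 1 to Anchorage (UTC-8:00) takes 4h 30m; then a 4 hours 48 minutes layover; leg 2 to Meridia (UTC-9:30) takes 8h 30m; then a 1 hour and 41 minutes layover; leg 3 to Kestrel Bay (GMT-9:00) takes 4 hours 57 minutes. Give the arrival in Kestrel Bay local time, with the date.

07:36 on May 13

Convert departure to UTC: 10:10 + 6:00 = 16:10 UTC on May 12.
Add 4 hours and 30 minutes leg 1 → 20:40 UTC.
Add 4 hours and 48 minutes layover in Anchorage → 01:28 UTC (May 13).
Add 8 hours and 30 minutes leg 2 → 09:58 UTC.
Add 1 hour and 41 minutes layover in Meridia → 11:39 UTC.
Add 4 hours 57 minutes leg 3 → 16:36 UTC.
Kestrel Bay is UTC−9:00, so local arrival = 16:36 − 9:00 = 07:36 on May 13.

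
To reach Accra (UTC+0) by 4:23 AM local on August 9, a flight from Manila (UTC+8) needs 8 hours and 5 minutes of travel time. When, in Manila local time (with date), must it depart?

Target arrival is already UTC: 4:23 AM on Aug 9.
Subtract 8 hours 5 minutes → departure 8:18 PM UTC on Aug 8.
Manila is UTC+8:00: 8:18 PM + 8:00 = 4:18 AM on Aug 9.

4:18 AM on August 9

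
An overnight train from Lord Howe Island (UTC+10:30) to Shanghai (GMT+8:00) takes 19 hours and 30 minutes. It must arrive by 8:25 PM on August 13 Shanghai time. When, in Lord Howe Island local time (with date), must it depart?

3:25 AM on August 13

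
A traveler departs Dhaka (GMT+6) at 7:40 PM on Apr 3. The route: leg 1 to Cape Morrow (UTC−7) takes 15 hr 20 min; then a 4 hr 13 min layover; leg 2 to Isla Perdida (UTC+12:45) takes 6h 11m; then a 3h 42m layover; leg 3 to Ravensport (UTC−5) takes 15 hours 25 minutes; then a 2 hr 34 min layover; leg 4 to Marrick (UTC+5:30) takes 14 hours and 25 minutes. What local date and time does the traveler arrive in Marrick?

9:00 AM on Apr 6

Convert departure to UTC: 7:40 PM − 6:00 = 1:40 PM UTC on Apr 3.
Add 15 hours and 20 minutes leg 1 → 5:00 AM UTC (Apr 4).
Add 4 hours and 13 minutes layover in Cape Morrow → 9:13 AM UTC.
Add 6 hours and 11 minutes leg 2 → 3:24 PM UTC.
Add 3 hours and 42 minutes layover in Isla Perdida → 7:06 PM UTC.
Add 15 hours and 25 minutes leg 3 → 10:31 AM UTC (Apr 5).
Add 2 hours 34 minutes layover in Ravensport → 1:05 PM UTC.
Add 14 hours 25 minutes leg 4 → 3:30 AM UTC (Apr 6).
Marrick is UTC+5:30, so local arrival = 3:30 AM + 5:30 = 9:00 AM on Apr 6.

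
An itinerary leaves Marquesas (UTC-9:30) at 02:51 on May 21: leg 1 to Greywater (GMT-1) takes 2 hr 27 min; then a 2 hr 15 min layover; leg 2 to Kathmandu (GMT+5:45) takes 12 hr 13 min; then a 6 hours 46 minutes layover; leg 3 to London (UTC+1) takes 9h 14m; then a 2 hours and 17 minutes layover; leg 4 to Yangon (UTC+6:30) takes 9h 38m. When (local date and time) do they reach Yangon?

Convert departure to UTC: 02:51 + 9:30 = 12:21 UTC on May 21.
Add 2 hours and 27 minutes leg 1 → 14:48 UTC.
Add 2 hours 15 minutes layover in Greywater → 17:03 UTC.
Add 12 hours and 13 minutes leg 2 → 05:16 UTC (May 22).
Add 6 hours and 46 minutes layover in Kathmandu → 12:02 UTC.
Add 9 hours 14 minutes leg 3 → 21:16 UTC.
Add 2 hours and 17 minutes layover in London → 23:33 UTC.
Add 9 hours and 38 minutes leg 4 → 09:11 UTC (May 23).
Yangon is UTC+6:30, so local arrival = 09:11 + 6:30 = 15:41 on May 23.

15:41 on May 23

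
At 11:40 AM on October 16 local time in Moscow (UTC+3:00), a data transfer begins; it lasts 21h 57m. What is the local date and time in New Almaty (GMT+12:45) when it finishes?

7:22 PM on October 17

Convert start to UTC: 11:40 AM − 3:00 = 8:40 AM UTC on Oct 16.
Add 21 hours 57 minutes duration → 6:37 AM UTC (Oct 17).
New Almaty is UTC+12:45, so local end time = 6:37 AM + 12:45 = 7:22 PM on Oct 17.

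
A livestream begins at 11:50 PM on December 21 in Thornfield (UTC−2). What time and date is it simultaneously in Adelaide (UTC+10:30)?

12:20 PM on Dec 22

In UTC: 11:50 PM + 2:00 = 1:50 AM on Dec 22.
Adelaide is UTC+10:30: 1:50 AM + 10:30 = 12:20 PM on Dec 22.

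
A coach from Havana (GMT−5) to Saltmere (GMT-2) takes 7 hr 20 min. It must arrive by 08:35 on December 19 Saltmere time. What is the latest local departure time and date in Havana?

Target arrival in UTC: 08:35 + 2:00 = 10:35 on Dec 19.
Subtract 7 hours 20 minutes → departure 03:15 UTC on Dec 19.
Havana is UTC−5:00: 03:15 − 5:00 = 22:15 on Dec 18.

22:15 on December 18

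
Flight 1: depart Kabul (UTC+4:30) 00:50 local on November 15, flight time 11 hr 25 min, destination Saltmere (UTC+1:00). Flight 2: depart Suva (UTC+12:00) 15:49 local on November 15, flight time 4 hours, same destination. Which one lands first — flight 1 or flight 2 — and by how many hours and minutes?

the first, by 4 minutes

Flight 1 in UTC: 00:50 − 4:30 = 20:20 on Nov 14.
+11 hours 25 minutes → arrive 07:45 UTC on Nov 15.
Flight 2 in UTC: 15:49 − 12:00 = 03:49 on Nov 15.
+4 hours → arrive 07:49 UTC on Nov 15.
Flight 1 lands earlier by 4 minutes.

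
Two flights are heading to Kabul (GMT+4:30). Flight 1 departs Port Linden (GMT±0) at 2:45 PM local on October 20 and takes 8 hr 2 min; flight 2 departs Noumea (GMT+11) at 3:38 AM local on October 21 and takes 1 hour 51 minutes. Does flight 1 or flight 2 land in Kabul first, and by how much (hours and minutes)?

the second, by 4 hours 18 minutes

Flight 1 departs at 2:45 PM UTC (Oct 20).
+8 hours 2 minutes → arrive 10:47 PM UTC on Oct 20.
Flight 2 in UTC: 3:38 AM − 11:00 = 4:38 PM on Oct 20.
+1 hour and 51 minutes → arrive 6:29 PM UTC on Oct 20.
Flight 2 lands earlier by 4 hours 18 minutes.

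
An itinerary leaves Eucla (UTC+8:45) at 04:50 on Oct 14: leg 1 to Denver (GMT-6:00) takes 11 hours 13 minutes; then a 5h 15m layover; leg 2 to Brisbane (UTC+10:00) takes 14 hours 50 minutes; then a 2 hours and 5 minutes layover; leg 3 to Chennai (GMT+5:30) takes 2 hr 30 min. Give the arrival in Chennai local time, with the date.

13:28 on October 15

Convert departure to UTC: 04:50 − 8:45 = 20:05 UTC on Oct 13.
Add 11 hours and 13 minutes leg 1 → 07:18 UTC (Oct 14).
Add 5 hours 15 minutes layover in Denver → 12:33 UTC.
Add 14 hours and 50 minutes leg 2 → 03:23 UTC (Oct 15).
Add 2 hours 5 minutes layover in Brisbane → 05:28 UTC.
Add 2 hours 30 minutes leg 3 → 07:58 UTC.
Chennai is UTC+5:30, so local arrival = 07:58 + 5:30 = 13:28 on Oct 15.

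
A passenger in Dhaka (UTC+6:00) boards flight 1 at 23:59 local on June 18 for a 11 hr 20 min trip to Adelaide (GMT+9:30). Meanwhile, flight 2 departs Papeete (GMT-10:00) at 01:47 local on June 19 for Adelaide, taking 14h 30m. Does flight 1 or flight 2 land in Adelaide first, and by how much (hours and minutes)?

Flight 1 in UTC: 23:59 − 6:00 = 17:59 on Jun 18.
+11 hours 20 minutes → arrive 05:19 UTC on Jun 19.
Flight 2 in UTC: 01:47 + 10:00 = 11:47 on Jun 19.
+14 hours 30 minutes → arrive 02:17 UTC on Jun 20.
Flight 1 lands earlier by 20 hours 58 minutes.

the first, by 20 hours 58 minutes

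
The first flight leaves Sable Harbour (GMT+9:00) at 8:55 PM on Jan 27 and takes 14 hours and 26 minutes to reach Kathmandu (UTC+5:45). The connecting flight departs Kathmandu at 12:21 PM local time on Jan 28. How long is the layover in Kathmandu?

4 hours 15 minutes

Convert departure to UTC: 8:55 PM − 9:00 = 11:55 AM UTC on Jan 27.
Add 14 hours and 26 minutes flight time → 2:21 AM UTC (Jan 28).
Kathmandu is UTC+5:45, so local arrival = 2:21 AM + 5:45 = 8:06 AM on Jan 28.
Layover = 12:21 PM − 8:06 AM = 4 hours 15 minutes.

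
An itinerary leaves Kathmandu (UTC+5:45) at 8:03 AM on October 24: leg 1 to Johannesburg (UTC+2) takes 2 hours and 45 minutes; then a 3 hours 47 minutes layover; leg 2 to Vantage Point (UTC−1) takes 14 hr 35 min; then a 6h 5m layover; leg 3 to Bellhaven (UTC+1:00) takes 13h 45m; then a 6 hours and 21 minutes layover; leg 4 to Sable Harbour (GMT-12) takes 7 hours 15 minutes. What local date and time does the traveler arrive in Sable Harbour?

8:51 PM on October 25

Convert departure to UTC: 8:03 AM − 5:45 = 2:18 AM UTC on Oct 24.
Add 2 hours and 45 minutes leg 1 → 5:03 AM UTC.
Add 3 hours 47 minutes layover in Johannesburg → 8:50 AM UTC.
Add 14 hours 35 minutes leg 2 → 11:25 PM UTC.
Add 6 hours 5 minutes layover in Vantage Point → 5:30 AM UTC (Oct 25).
Add 13 hours and 45 minutes leg 3 → 7:15 PM UTC.
Add 6 hours and 21 minutes layover in Bellhaven → 1:36 AM UTC (Oct 26).
Add 7 hours 15 minutes leg 4 → 8:51 AM UTC.
Sable Harbour is UTC−12:00, so local arrival = 8:51 AM − 12:00 = 8:51 PM on Oct 25.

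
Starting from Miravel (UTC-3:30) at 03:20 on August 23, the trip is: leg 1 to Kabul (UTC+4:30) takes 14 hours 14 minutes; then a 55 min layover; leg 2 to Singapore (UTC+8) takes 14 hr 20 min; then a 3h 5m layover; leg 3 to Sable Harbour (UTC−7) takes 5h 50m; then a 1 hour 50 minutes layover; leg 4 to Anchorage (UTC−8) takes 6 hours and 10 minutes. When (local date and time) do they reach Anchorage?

21:14 on August 24

Convert departure to UTC: 03:20 + 3:30 = 06:50 UTC on Aug 23.
Add 14 hours and 14 minutes leg 1 → 21:04 UTC.
Add 55 minutes layover in Kabul → 21:59 UTC.
Add 14 hours and 20 minutes leg 2 → 12:19 UTC (Aug 24).
Add 3 hours 5 minutes layover in Singapore → 15:24 UTC.
Add 5 hours and 50 minutes leg 3 → 21:14 UTC.
Add 1 hour and 50 minutes layover in Sable Harbour → 23:04 UTC.
Add 6 hours and 10 minutes leg 4 → 05:14 UTC (Aug 25).
Anchorage is UTC−8:00, so local arrival = 05:14 − 8:00 = 21:14 on Aug 24.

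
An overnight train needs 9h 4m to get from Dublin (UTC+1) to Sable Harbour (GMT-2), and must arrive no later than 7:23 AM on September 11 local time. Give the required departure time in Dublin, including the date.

1:19 AM on Sep 11

Target arrival in UTC: 7:23 AM + 2:00 = 9:23 AM on Sep 11.
Subtract 9 hours and 4 minutes → departure 12:19 AM UTC on Sep 11.
Dublin is UTC+1:00: 12:19 AM + 1:00 = 1:19 AM on Sep 11.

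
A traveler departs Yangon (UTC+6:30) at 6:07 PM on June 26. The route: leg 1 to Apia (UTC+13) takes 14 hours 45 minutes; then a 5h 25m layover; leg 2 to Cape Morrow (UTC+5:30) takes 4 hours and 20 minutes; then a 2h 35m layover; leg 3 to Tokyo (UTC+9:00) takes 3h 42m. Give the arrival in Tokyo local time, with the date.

3:24 AM on Jun 28

Convert departure to UTC: 6:07 PM − 6:30 = 11:37 AM UTC on Jun 26.
Add 14 hours and 45 minutes leg 1 → 2:22 AM UTC (Jun 27).
Add 5 hours 25 minutes layover in Apia → 7:47 AM UTC.
Add 4 hours 20 minutes leg 2 → 12:07 PM UTC.
Add 2 hours 35 minutes layover in Cape Morrow → 2:42 PM UTC.
Add 3 hours and 42 minutes leg 3 → 6:24 PM UTC.
Tokyo is UTC+9:00, so local arrival = 6:24 PM + 9:00 = 3:24 AM on Jun 28.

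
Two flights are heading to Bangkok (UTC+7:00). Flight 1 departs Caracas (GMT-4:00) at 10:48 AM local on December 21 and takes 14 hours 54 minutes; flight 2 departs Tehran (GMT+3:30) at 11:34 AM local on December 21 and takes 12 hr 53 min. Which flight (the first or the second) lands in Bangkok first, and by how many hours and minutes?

the second, by 8 hours 45 minutes

Flight 1 in UTC: 10:48 AM + 4:00 = 2:48 PM on Dec 21.
+14 hours 54 minutes → arrive 5:42 AM UTC on Dec 22.
Flight 2 in UTC: 11:34 AM − 3:30 = 8:04 AM on Dec 21.
+12 hours and 53 minutes → arrive 8:57 PM UTC on Dec 21.
Flight 2 lands earlier by 8 hours 45 minutes.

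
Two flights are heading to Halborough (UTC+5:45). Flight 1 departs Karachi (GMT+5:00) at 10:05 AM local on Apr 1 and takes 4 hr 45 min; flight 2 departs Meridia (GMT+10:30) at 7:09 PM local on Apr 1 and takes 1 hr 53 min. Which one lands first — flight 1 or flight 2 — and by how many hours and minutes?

Flight 1 in UTC: 10:05 AM − 5:00 = 5:05 AM on Apr 1.
+4 hours and 45 minutes → arrive 9:50 AM UTC on Apr 1.
Flight 2 in UTC: 7:09 PM − 10:30 = 8:39 AM on Apr 1.
+1 hour and 53 minutes → arrive 10:32 AM UTC on Apr 1.
Flight 1 lands earlier by 42 minutes.

the first, by 42 minutes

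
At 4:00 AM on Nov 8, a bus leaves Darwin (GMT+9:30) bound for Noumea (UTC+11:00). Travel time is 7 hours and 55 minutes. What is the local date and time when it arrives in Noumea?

1:25 PM on Nov 8

Noumea is 1:30 ahead of Darwin.
After 7 hours 55 minutes it is 11:55 AM in Darwin.
Shift by the zone difference: 11:55 AM + 1:30 = 1:25 PM on Nov 8 in Noumea.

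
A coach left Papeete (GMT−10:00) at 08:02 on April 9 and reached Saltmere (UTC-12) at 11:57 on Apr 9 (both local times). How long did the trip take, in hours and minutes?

Departure in UTC: 08:02 + 10:00 = 18:02 on Apr 9.
Arrival in UTC: 11:57 + 12:00 = 23:57 on Apr 9.
Elapsed = 23:57 − 18:02 = 5 hours 55 minutes.

5 hours 55 minutes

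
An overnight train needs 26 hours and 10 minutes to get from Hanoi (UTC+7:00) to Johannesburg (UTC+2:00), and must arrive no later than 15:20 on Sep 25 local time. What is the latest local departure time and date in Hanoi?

18:10 on September 24

Target arrival in UTC: 15:20 − 2:00 = 13:20 on Sep 25.
Subtract 26 hours and 10 minutes → departure 11:10 UTC on Sep 24.
Hanoi is UTC+7:00: 11:10 + 7:00 = 18:10 on Sep 24.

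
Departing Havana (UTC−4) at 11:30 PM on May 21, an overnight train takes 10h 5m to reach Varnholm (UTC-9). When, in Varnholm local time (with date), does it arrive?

Convert departure to UTC: 11:30 PM + 4:00 = 3:30 AM UTC on May 22.
Add 10 hours and 5 minutes travel time → 1:35 PM UTC.
Varnholm is UTC−9:00, so local arrival = 1:35 PM − 9:00 = 4:35 AM on May 22.

4:35 AM on May 22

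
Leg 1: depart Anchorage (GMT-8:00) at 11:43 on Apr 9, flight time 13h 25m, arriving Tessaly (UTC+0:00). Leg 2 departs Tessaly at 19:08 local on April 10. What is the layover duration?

10 hours

Convert departure to UTC: 11:43 + 8:00 = 19:43 UTC on Apr 9.
Add 13 hours and 25 minutes flight time → 09:08 UTC (Apr 10).
Tessaly is UTC+0, so local arrival is the same: 09:08 on Apr 10.
Layover = 19:08 − 09:08 = 10 hours.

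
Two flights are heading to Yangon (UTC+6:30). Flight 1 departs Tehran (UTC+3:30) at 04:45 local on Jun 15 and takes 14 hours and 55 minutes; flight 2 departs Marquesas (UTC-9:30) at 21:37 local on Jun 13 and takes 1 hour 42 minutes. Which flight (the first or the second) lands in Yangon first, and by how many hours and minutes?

Flight 1 in UTC: 04:45 − 3:30 = 01:15 on Jun 15.
+14 hours 55 minutes → arrive 16:10 UTC on Jun 15.
Flight 2 in UTC: 21:37 + 9:30 = 07:07 on Jun 14.
+1 hour 42 minutes → arrive 08:49 UTC on Jun 14.
Flight 2 lands earlier by 31 hours 21 minutes.

the second, by 31 hours 21 minutes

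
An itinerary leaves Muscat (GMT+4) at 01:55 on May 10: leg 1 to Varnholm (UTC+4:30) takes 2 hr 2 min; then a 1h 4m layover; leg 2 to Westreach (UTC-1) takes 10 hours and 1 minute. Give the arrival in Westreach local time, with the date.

10:02 on May 10

Convert departure to UTC: 01:55 − 4:00 = 21:55 UTC on May 9.
Add 2 hours 2 minutes leg 1 → 23:57 UTC.
Add 1 hour and 4 minutes layover in Varnholm → 01:01 UTC (May 10).
Add 10 hours 1 minute leg 2 → 11:02 UTC.
Westreach is UTC−1:00, so local arrival = 11:02 − 1:00 = 10:02 on May 10.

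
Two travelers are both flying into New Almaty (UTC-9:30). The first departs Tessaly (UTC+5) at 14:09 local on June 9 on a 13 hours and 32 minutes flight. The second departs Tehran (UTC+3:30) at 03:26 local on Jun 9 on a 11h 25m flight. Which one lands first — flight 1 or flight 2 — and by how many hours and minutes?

the second, by 11 hours 20 minutes

Flight 1 in UTC: 14:09 − 5:00 = 09:09 on Jun 9.
+13 hours and 32 minutes → arrive 22:41 UTC on Jun 9.
Flight 2 in UTC: 03:26 − 3:30 = 23:56 on Jun 8.
+11 hours and 25 minutes → arrive 11:21 UTC on Jun 9.
Flight 2 lands earlier by 11 hours 20 minutes.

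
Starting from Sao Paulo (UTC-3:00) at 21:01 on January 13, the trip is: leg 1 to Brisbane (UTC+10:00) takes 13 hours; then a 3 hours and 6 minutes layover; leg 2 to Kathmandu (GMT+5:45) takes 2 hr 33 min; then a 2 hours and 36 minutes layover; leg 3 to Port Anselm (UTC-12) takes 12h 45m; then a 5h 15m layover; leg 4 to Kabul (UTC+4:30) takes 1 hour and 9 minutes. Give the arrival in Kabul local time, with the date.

20:55 on January 15

Convert departure to UTC: 21:01 + 3:00 = 00:01 UTC on Jan 14.
Add 13 hours leg 1 → 13:01 UTC.
Add 3 hours 6 minutes layover in Brisbane → 16:07 UTC.
Add 2 hours 33 minutes leg 2 → 18:40 UTC.
Add 2 hours and 36 minutes layover in Kathmandu → 21:16 UTC.
Add 12 hours 45 minutes leg 3 → 10:01 UTC (Jan 15).
Add 5 hours 15 minutes layover in Port Anselm → 15:16 UTC.
Add 1 hour 9 minutes leg 4 → 16:25 UTC.
Kabul is UTC+4:30, so local arrival = 16:25 + 4:30 = 20:55 on Jan 15.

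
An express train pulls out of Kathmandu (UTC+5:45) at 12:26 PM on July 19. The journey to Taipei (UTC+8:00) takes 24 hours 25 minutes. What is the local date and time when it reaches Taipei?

3:06 PM on July 20

Taipei is 2:15 ahead of Kathmandu.
After 24 hours and 25 minutes it is 12:51 PM (Jul 20) in Kathmandu.
Shift by the zone difference: 12:51 PM + 2:15 = 3:06 PM on Jul 20 in Taipei.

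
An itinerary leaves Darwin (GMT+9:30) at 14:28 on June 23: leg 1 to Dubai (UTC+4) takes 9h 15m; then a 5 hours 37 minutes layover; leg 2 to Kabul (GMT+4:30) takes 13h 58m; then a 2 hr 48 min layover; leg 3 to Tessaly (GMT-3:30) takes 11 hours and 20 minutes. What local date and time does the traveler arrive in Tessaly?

20:26 on Jun 24

Convert departure to UTC: 14:28 − 9:30 = 04:58 UTC on Jun 23.
Add 9 hours and 15 minutes leg 1 → 14:13 UTC.
Add 5 hours and 37 minutes layover in Dubai → 19:50 UTC.
Add 13 hours and 58 minutes leg 2 → 09:48 UTC (Jun 24).
Add 2 hours 48 minutes layover in Kabul → 12:36 UTC.
Add 11 hours 20 minutes leg 3 → 23:56 UTC.
Tessaly is UTC−3:30, so local arrival = 23:56 − 3:30 = 20:26 on Jun 24.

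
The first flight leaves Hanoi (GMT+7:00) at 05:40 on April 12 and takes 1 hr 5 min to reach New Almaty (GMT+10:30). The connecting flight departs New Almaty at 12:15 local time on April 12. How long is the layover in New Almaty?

Convert departure to UTC: 05:40 − 7:00 = 22:40 UTC on Apr 11.
Add 1 hour 5 minutes flight time → 23:45 UTC.
New Almaty is UTC+10:30, so local arrival = 23:45 + 10:30 = 10:15 on Apr 12.
Layover = 12:15 − 10:15 = 2 hours.

2 hours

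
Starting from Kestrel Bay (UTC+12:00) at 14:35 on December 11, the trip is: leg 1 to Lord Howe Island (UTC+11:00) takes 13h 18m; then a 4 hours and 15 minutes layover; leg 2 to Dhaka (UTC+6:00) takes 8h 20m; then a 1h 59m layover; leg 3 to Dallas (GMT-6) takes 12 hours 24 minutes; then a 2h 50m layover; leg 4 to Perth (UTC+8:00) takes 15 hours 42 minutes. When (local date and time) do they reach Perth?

21:23 on Dec 13

Convert departure to UTC: 14:35 − 12:00 = 02:35 UTC on Dec 11.
Add 13 hours and 18 minutes leg 1 → 15:53 UTC.
Add 4 hours 15 minutes layover in Lord Howe Island → 20:08 UTC.
Add 8 hours 20 minutes leg 2 → 04:28 UTC (Dec 12).
Add 1 hour and 59 minutes layover in Dhaka → 06:27 UTC.
Add 12 hours and 24 minutes leg 3 → 18:51 UTC.
Add 2 hours 50 minutes layover in Dallas → 21:41 UTC.
Add 15 hours and 42 minutes leg 4 → 13:23 UTC (Dec 13).
Perth is UTC+8:00, so local arrival = 13:23 + 8:00 = 21:23 on Dec 13.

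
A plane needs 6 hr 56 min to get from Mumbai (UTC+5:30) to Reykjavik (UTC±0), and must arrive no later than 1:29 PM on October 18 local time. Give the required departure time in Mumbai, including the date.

12:03 PM on October 18

Target arrival is already UTC: 1:29 PM on Oct 18.
Subtract 6 hours 56 minutes → departure 6:33 AM UTC on Oct 18.
Mumbai is UTC+5:30: 6:33 AM + 5:30 = 12:03 PM on Oct 18.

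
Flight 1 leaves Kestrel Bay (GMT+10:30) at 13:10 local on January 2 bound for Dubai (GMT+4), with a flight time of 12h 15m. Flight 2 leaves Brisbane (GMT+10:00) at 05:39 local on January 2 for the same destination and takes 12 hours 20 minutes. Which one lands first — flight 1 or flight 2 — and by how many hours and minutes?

the second, by 6 hours 56 minutes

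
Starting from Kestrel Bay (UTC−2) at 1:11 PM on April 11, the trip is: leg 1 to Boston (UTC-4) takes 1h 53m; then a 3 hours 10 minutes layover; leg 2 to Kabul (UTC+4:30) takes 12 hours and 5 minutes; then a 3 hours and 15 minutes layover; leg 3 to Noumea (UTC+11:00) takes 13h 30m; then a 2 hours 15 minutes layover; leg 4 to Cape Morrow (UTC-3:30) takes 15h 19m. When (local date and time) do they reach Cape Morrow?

3:08 PM on Apr 13

Convert departure to UTC: 1:11 PM + 2:00 = 3:11 PM UTC on Apr 11.
Add 1 hour and 53 minutes leg 1 → 5:04 PM UTC.
Add 3 hours and 10 minutes layover in Boston → 8:14 PM UTC.
Add 12 hours 5 minutes leg 2 → 8:19 AM UTC (Apr 12).
Add 3 hours and 15 minutes layover in Kabul → 11:34 AM UTC.
Add 13 hours 30 minutes leg 3 → 1:04 AM UTC (Apr 13).
Add 2 hours and 15 minutes layover in Noumea → 3:19 AM UTC.
Add 15 hours 19 minutes leg 4 → 6:38 PM UTC.
Cape Morrow is UTC−3:30, so local arrival = 6:38 PM − 3:30 = 3:08 PM on Apr 13.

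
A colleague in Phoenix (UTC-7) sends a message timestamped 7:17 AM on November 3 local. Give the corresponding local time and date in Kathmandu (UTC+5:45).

8:02 PM on November 3

Kathmandu is 12:45 ahead of Phoenix.
Shift by the zone difference: 7:17 AM + 12:45 = 8:02 PM on Nov 3 in Kathmandu.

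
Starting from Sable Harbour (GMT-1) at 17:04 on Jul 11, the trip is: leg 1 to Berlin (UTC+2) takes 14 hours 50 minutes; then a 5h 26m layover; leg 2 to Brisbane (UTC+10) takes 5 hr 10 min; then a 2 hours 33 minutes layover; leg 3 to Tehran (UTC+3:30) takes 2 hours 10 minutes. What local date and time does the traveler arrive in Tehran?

03:43 on July 13

Convert departure to UTC: 17:04 + 1:00 = 18:04 UTC on Jul 11.
Add 14 hours and 50 minutes leg 1 → 08:54 UTC (Jul 12).
Add 5 hours 26 minutes layover in Berlin → 14:20 UTC.
Add 5 hours 10 minutes leg 2 → 19:30 UTC.
Add 2 hours 33 minutes layover in Brisbane → 22:03 UTC.
Add 2 hours and 10 minutes leg 3 → 00:13 UTC (Jul 13).
Tehran is UTC+3:30, so local arrival = 00:13 + 3:30 = 03:43 on Jul 13.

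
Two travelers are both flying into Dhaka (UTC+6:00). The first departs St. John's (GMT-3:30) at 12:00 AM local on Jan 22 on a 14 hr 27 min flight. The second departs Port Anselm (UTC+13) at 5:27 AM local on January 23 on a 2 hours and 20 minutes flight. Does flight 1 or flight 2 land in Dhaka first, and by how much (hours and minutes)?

the first, by 50 minutes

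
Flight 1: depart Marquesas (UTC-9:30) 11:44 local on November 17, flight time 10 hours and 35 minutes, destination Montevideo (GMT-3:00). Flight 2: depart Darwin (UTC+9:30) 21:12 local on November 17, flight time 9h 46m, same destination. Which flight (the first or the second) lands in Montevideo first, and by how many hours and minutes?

Flight 1 in UTC: 11:44 + 9:30 = 21:14 on Nov 17.
+10 hours 35 minutes → arrive 07:49 UTC on Nov 18.
Flight 2 in UTC: 21:12 − 9:30 = 11:42 on Nov 17.
+9 hours and 46 minutes → arrive 21:28 UTC on Nov 17.
Flight 2 lands earlier by 10 hours 21 minutes.

the second, by 10 hours 21 minutes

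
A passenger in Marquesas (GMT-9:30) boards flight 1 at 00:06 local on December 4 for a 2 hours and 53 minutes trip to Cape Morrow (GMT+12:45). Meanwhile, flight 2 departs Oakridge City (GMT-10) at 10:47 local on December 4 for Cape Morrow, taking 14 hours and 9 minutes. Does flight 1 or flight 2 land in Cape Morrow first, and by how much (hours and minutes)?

Flight 1 in UTC: 00:06 + 9:30 = 09:36 on Dec 4.
+2 hours and 53 minutes → arrive 12:29 UTC on Dec 4.
Flight 2 in UTC: 10:47 + 10:00 = 20:47 on Dec 4.
+14 hours and 9 minutes → arrive 10:56 UTC on Dec 5.
Flight 1 lands earlier by 22 hours 27 minutes.

the first, by 22 hours 27 minutes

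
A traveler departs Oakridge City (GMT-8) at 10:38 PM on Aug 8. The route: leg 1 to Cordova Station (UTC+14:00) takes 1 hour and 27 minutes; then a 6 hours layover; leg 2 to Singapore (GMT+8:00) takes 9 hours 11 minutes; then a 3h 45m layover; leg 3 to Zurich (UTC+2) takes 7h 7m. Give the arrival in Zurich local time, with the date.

12:08 PM on August 10

Convert departure to UTC: 10:38 PM + 8:00 = 6:38 AM UTC on Aug 9.
Add 1 hour 27 minutes leg 1 → 8:05 AM UTC.
Add 6 hours layover in Cordova Station → 2:05 PM UTC.
Add 9 hours 11 minutes leg 2 → 11:16 PM UTC.
Add 3 hours 45 minutes layover in Singapore → 3:01 AM UTC (Aug 10).
Add 7 hours and 7 minutes leg 3 → 10:08 AM UTC.
Zurich is UTC+2:00, so local arrival = 10:08 AM + 2:00 = 12:08 PM on Aug 10.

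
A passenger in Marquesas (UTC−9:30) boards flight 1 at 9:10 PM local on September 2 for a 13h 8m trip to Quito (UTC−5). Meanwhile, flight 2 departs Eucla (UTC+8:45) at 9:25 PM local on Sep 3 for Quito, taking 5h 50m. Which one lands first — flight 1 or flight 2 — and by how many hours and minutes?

the second, by 1 hour 18 minutes

Flight 1 in UTC: 9:10 PM + 9:30 = 6:40 AM on Sep 3.
+13 hours 8 minutes → arrive 7:48 PM UTC on Sep 3.
Flight 2 in UTC: 9:25 PM − 8:45 = 12:40 PM on Sep 3.
+5 hours and 50 minutes → arrive 6:30 PM UTC on Sep 3.
Flight 2 lands earlier by 1 hour 18 minutes.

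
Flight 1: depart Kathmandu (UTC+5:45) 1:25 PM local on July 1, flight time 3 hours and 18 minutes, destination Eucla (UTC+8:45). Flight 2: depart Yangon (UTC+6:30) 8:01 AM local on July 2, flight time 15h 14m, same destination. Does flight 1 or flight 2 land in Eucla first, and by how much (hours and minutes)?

the first, by 29 hours 47 minutes

Flight 1 in UTC: 1:25 PM − 5:45 = 7:40 AM on Jul 1.
+3 hours 18 minutes → arrive 10:58 AM UTC on Jul 1.
Flight 2 in UTC: 8:01 AM − 6:30 = 1:31 AM on Jul 2.
+15 hours 14 minutes → arrive 4:45 PM UTC on Jul 2.
Flight 1 lands earlier by 29 hours 47 minutes.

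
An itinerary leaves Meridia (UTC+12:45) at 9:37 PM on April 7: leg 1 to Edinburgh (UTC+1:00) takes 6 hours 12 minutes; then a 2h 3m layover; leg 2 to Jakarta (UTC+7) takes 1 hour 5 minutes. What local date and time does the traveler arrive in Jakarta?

Convert departure to UTC: 9:37 PM − 12:45 = 8:52 AM UTC on Apr 7.
Add 6 hours and 12 minutes leg 1 → 3:04 PM UTC.
Add 2 hours and 3 minutes layover in Edinburgh → 5:07 PM UTC.
Add 1 hour and 5 minutes leg 2 → 6:12 PM UTC.
Jakarta is UTC+7:00, so local arrival = 6:12 PM + 7:00 = 1:12 AM on Apr 8.

1:12 AM on Apr 8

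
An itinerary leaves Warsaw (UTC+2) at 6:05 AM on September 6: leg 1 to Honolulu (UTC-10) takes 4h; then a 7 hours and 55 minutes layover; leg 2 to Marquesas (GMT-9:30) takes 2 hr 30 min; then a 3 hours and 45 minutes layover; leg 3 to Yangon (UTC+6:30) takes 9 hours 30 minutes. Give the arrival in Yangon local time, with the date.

Convert departure to UTC: 6:05 AM − 2:00 = 4:05 AM UTC on Sep 6.
Add 4 hours leg 1 → 8:05 AM UTC.
Add 7 hours and 55 minutes layover in Honolulu → 4:00 PM UTC.
Add 2 hours 30 minutes leg 2 → 6:30 PM UTC.
Add 3 hours and 45 minutes layover in Marquesas → 10:15 PM UTC.
Add 9 hours 30 minutes leg 3 → 7:45 AM UTC (Sep 7).
Yangon is UTC+6:30, so local arrival = 7:45 AM + 6:30 = 2:15 PM on Sep 7.

2:15 PM on Sep 7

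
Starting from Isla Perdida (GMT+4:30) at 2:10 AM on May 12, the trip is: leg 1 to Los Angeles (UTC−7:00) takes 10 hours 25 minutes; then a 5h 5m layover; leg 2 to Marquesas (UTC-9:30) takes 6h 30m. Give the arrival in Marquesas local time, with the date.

Convert departure to UTC: 2:10 AM − 4:30 = 9:40 PM UTC on May 11.
Add 10 hours 25 minutes leg 1 → 8:05 AM UTC (May 12).
Add 5 hours and 5 minutes layover in Los Angeles → 1:10 PM UTC.
Add 6 hours and 30 minutes leg 2 → 7:40 PM UTC.
Marquesas is UTC−9:30, so local arrival = 7:40 PM − 9:30 = 10:10 AM on May 12.

10:10 AM on May 12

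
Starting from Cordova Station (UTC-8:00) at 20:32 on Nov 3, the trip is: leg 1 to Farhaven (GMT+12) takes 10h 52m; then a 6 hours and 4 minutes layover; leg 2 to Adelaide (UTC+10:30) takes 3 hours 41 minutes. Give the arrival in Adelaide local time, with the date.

11:39 on Nov 5

Convert departure to UTC: 20:32 + 8:00 = 04:32 UTC on Nov 4.
Add 10 hours and 52 minutes leg 1 → 15:24 UTC.
Add 6 hours 4 minutes layover in Farhaven → 21:28 UTC.
Add 3 hours 41 minutes leg 2 → 01:09 UTC (Nov 5).
Adelaide is UTC+10:30, so local arrival = 01:09 + 10:30 = 11:39 on Nov 5.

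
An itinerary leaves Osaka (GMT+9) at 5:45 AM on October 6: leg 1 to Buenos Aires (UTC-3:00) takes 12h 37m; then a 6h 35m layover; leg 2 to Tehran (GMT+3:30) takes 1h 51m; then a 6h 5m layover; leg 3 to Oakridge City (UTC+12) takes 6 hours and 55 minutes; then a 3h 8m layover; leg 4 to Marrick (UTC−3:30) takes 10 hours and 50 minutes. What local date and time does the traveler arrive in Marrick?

Convert departure to UTC: 5:45 AM − 9:00 = 8:45 PM UTC on Oct 5.
Add 12 hours and 37 minutes leg 1 → 9:22 AM UTC (Oct 6).
Add 6 hours 35 minutes layover in Buenos Aires → 3:57 PM UTC.
Add 1 hour and 51 minutes leg 2 → 5:48 PM UTC.
Add 6 hours and 5 minutes layover in Tehran → 11:53 PM UTC.
Add 6 hours and 55 minutes leg 3 → 6:48 AM UTC (Oct 7).
Add 3 hours and 8 minutes layover in Oakridge City → 9:56 AM UTC.
Add 10 hours 50 minutes leg 4 → 8:46 PM UTC.
Marrick is UTC−3:30, so local arrival = 8:46 PM − 3:30 = 5:16 PM on Oct 7.

5:16 PM on October 7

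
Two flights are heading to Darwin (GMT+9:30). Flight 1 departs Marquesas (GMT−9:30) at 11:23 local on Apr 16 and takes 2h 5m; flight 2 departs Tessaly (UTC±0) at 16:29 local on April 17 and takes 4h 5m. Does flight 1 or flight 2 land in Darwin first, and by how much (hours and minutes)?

Flight 1 in UTC: 11:23 + 9:30 = 20:53 on Apr 16.
+2 hours 5 minutes → arrive 22:58 UTC on Apr 16.
Flight 2 departs at 16:29 UTC (Apr 17).
+4 hours 5 minutes → arrive 20:34 UTC on Apr 17.
Flight 1 lands earlier by 21 hours 36 minutes.

the first, by 21 hours 36 minutes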